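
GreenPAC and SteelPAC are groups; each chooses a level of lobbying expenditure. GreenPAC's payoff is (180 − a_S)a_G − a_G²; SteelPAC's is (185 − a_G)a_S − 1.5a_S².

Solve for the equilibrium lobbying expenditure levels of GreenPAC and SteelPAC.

71, 38

Expanding GreenPAC's payoff: 180a_G − a_Sa_G − a_G².
∂π/∂a_G = 180 − a_S − 2a_G = 0, so a_G = 90 − 0.5a_S.
Likewise for SteelPAC: a_S = 185/3 − (1/3)a_G.
Substituting the second reaction function into the first: a_G = 90 − 0.5(185/3 − (1/3)a_G), which gives (5/6)a_G = 355/6 ⇒ a_G = 71.
Then a_S = 185/3 − (1/3)·71 = 38.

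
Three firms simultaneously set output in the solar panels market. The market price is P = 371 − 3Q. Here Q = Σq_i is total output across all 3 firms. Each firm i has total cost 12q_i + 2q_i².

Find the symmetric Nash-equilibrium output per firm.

A representative firm's profit is π_i = q_i(371 − 3Q) − 12q_i − 2q_i², with Q = q_i + Σ_{j≠i} q_j.
First-order condition: 359 − 10q_i − 3Σ_{j≠i} q_j = 0.
With identical firms, set every q_j = q: then 359 − 10q − 6q = 0, i.e. q = 359/16 = 22.4375.

22.4375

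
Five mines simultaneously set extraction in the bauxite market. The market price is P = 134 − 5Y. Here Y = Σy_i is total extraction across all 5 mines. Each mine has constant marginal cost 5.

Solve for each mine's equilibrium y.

4.3

A representative mine's profit is π_i = y_i(134 − 5Y) − 5y_i, with Y = y_i + Σ_{j≠i} y_j.
First-order condition: 129 − 10y_i − 5Σ_{j≠i} y_j = 0.
In a symmetric equilibrium every mine chooses the same y, so Σ_{j≠i} y_j = 4y. The condition becomes 129 − 30y = 0, giving y = 129/30 = 4.3.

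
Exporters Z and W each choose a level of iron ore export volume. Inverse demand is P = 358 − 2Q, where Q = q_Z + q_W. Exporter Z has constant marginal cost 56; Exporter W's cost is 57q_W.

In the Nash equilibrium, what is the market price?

157

Exporter Z's profit: π = q_Z(358 − 2(q_Z + q_W)) − 56q_Z.
∂π/∂q_Z = 302 − 4q_Z − 2q_W = 0, so q_Z = 75.5 − 0.5q_W.
By the same steps for W: q_W = 75.25 − 0.5q_Z.
Solving the two reaction functions simultaneously: (1 − (−0.5)(−0.5))q_Z = 75.5 − 0.5·75.25, so 0.75q_Z = 37.875 and q_Z = 50.5.
Then q_W = 75.25 − 0.5·50.5 = 50.
Equilibrium price: P = 358 − 2·100.5 = 157.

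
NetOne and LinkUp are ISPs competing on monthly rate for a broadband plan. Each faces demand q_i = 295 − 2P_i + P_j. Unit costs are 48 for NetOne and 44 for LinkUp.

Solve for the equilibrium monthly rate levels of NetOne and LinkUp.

129.8, 128.2

NetOne's profit: π = (P_{NetOne} − 48)(295 − 2P_{NetOne} + P_{LinkUp}).
∂π/∂P_{NetOne} = 391 − 4P_{NetOne} + P_{LinkUp} = 0 ⇒ P_{NetOne} = 97.75 + 0.25P_{LinkUp}.
Similarly P_{LinkUp} = 95.75 + 0.25P_{NetOne}.
Plugging P_{LinkUp} into NetOne's best response: P_{NetOne} = 97.75 + 0.25(95.75 + 0.25P_{NetOne}) ⇒ 0.9375P_{NetOne} = 121.6875, so P_{NetOne} = 129.8.
Then P_{LinkUp} = 95.75 + 0.25·129.8 = 128.2.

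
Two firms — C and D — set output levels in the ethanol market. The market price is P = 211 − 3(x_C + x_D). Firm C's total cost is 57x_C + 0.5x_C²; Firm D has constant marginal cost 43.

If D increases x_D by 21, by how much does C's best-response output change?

-9

Firm C's profit: π = x_C(211 − 3(x_C + x_D)) − 57x_C − 0.5x_C².
∂π/∂x_C = 154 − 7x_C − 3x_D = 0, so x_C = 22 − (3/7)x_D.
The reaction-function slope is −3/7, so a 21-unit rise in x_D moves x_C by −3/7 × 21 = −9. C's best response falls — the actions are strategic substitutes.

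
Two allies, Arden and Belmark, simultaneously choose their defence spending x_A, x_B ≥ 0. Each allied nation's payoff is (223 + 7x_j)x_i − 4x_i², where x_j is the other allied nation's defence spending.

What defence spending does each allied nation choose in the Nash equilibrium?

Arden's payoff is (223 + 7x_B)x_A − 4x_A².
∂π/∂x_A = 223 + 7x_B − 8x_A = 0, so x_A = 27.875 + 0.875x_B.
The game is symmetric, so in equilibrium x_B = x_A: the reaction function gives 0.125x_A = 27.875, hence x_A = 223.

223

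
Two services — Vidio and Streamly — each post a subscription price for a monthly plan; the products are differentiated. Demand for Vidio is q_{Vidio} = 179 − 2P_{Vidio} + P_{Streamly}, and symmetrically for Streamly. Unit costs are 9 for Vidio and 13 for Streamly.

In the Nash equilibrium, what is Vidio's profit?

Vidio's profit: π = (P_{Vidio} − 9)(179 − 2P_{Vidio} + P_{Streamly}).
∂π/∂P_{Vidio} = 197 − 4P_{Vidio} + P_{Streamly} = 0 ⇒ P_{Vidio} = 49.25 + 0.25P_{Streamly}.
Similarly P_{Streamly} = 51.25 + 0.25P_{Vidio}.
Substituting the second reaction function into the first: P_{Vidio} = 49.25 + 0.25(51.25 + 0.25P_{Vidio}), which gives 0.9375P_{Vidio} = 62.0625 ⇒ P_{Vidio} = 66.2.
Then P_{Streamly} = 51.25 + 0.25·66.2 = 67.8.
q_{Vidio} = 179 − 2·66.2 + 67.8 = 114.4.
Profit = (66.2 − 9)·114.4 = 6543.68.

6543.68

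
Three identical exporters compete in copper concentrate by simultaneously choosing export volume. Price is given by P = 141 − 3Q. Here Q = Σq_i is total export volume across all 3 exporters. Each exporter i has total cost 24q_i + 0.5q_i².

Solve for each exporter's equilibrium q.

9

A representative exporter's profit is π_i = q_i(141 − 3Q) − 24q_i − 0.5q_i², with Q = q_i + Σ_{j≠i} q_j.
First-order condition: 117 − 7q_i − 3Σ_{j≠i} q_j = 0.
With identical exporters, set every q_j = q: then 117 − 7q − 6q = 0, i.e. q = 117/13 = 9.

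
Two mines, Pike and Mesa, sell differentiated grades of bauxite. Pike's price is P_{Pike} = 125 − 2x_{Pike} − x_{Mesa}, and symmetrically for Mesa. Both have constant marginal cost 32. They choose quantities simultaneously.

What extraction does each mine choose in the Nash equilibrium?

Mine Pike's profit: π = x_{Pike}(125 − 2x_{Pike} − x_{Mesa}) − 32x_{Pike}.
∂π/∂x_{Pike} = 93 − 4x_{Pike} − x_{Mesa} = 0 ⇒ x_{Pike} = 23.25 − 0.25x_{Mesa}.
The game is symmetric, so in equilibrium x_{Mesa} = x_{Pike}: the reaction function gives 1.25x_{Pike} = 23.25, hence x_{Pike} = 18.6.

18.6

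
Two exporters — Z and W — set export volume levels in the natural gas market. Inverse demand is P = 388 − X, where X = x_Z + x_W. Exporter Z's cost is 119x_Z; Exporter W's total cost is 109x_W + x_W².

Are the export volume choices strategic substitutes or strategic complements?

strategic substitutes

Exporter Z's profit: π = x_Z(388 − (x_Z + x_W)) − 119x_Z.
∂π/∂x_Z = 269 − 2x_Z − x_W = 0, so x_Z = 134.5 − 0.5x_W.
The best-response slope dx_Z/dx_W = −0.5 < 0: the reaction function is downward-sloping, so the choices are strategic substitutes.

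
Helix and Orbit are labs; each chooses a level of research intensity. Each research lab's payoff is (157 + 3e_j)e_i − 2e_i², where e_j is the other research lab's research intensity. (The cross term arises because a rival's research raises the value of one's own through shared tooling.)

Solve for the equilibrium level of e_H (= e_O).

Helix's payoff is (157 + 3e_O)e_H − 2e_H².
∂π/∂e_H = 157 + 3e_O − 4e_H = 0, so e_H = 39.25 + 0.75e_O.
By symmetry e_O = e_H; substituting into the reaction function, 0.25e_H = 39.25 and e_H = 157.

157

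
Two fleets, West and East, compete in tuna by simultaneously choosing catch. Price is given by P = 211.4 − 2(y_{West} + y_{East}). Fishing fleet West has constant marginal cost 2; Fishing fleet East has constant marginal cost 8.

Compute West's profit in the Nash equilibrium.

2577.62

Fishing fleet West's profit: π = y_{West}(211.4 − 2(y_{West} + y_{East})) − 2y_{West}.
∂π/∂y_{West} = 209.4 − 4y_{West} − 2y_{East} = 0, so y_{West} = 52.35 − 0.5y_{East}.
By the same steps for East: y_{East} = 50.85 − 0.5y_{West}.
Plugging y_{East} into West's best response: y_{West} = 52.35 − 0.5(50.85 − 0.5y_{West}) ⇒ 0.75y_{West} = 26.925, so y_{West} = 35.9.
Then y_{East} = 50.85 − 0.5·35.9 = 32.9.
Price P = 211.4 − 2·68.8 = 73.8.
West's profit: (73.8 − 2)·35.9 = 2577.62.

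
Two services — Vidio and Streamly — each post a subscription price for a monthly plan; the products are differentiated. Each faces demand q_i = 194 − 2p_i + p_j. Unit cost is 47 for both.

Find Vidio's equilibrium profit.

4802

Vidio's profit: π = (p_{Vidio} − 47)(194 − 2p_{Vidio} + p_{Streamly}).
∂π/∂p_{Vidio} = 288 − 4p_{Vidio} + p_{Streamly} = 0 ⇒ p_{Vidio} = 72 + 0.25p_{Streamly}.
Setting p_{Vidio} = p_{Streamly} in the reaction function: p_{Vidio} = 72 + 0.25p_{Vidio}, so p_{Vidio} = 72 / 0.75 = 96.
q_{Vidio} = 194 − 2·96 + 96 = 98.
Profit = (96 − 47)·98 = 4802.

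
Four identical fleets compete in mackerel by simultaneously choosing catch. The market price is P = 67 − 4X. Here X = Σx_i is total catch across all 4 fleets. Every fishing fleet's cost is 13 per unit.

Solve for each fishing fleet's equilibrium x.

A representative fishing fleet's profit is π_i = x_i(67 − 4X) − 13x_i, with X = x_i + Σ_{j≠i} x_j.
First-order condition: 54 − 8x_i − 4Σ_{j≠i} x_j = 0.
With identical fishing fleets, set every x_j = x: then 54 − 8x − 12x = 0, i.e. x = 54/20 = 2.7.

2.7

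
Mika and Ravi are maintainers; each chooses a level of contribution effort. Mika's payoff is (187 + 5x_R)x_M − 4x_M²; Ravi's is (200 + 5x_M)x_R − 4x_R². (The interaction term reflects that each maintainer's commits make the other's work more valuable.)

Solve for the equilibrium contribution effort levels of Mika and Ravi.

Expanding Mika's payoff: 187x_M + 5x_Rx_M − 4x_M².
∂π/∂x_M = 187 + 5x_R − 8x_M = 0, so x_M = 23.375 + 0.625x_R.
Likewise for Ravi: x_R = 25 + 0.625x_M.
Substituting the second reaction function into the first: x_M = 23.375 + 0.625(25 + 0.625x_M), which gives (39/64)x_M = 39 ⇒ x_M = 64.
Then x_R = 25 + 0.625·64 = 65.

64, 65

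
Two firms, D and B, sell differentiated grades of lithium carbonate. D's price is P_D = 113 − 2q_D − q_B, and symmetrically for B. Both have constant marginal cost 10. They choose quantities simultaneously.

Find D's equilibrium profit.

Firm D's profit: π = q_D(113 − 2q_D − q_B) − 10q_D.
∂π/∂q_D = 103 − 4q_D − q_B = 0 ⇒ q_D = 25.75 − 0.25q_B.
Setting q_D = q_B in the reaction function: q_D = 25.75 − 0.25q_D, so q_D = 25.75 / 1.25 = 20.6.
P_D = 113 − 2·20.6 − 20.6 = 51.2.
Profit = (51.2 − 10)·20.6 = 848.72.

848.72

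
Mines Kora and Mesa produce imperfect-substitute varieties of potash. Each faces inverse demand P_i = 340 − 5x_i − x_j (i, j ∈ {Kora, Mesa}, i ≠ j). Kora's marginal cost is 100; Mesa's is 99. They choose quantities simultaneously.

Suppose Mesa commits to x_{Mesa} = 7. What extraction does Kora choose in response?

Mine Kora's profit: π = x_{Kora}(340 − 5x_{Kora} − x_{Mesa}) − 100x_{Kora}.
∂π/∂x_{Kora} = 240 − 10x_{Kora} − x_{Mesa} = 0 ⇒ x_{Kora} = 24 − 0.1x_{Mesa}.
At x_{Mesa} = 7: x_{Kora} = 24 − 0.1·7 = 23.3.

23.3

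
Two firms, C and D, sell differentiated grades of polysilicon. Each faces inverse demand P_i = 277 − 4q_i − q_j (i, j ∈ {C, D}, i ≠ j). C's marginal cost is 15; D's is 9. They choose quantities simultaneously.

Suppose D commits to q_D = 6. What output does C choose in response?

32

Firm C's profit: π = q_C(277 − 4q_C − q_D) − 15q_C.
∂π/∂q_C = 262 − 8q_C − q_D = 0 ⇒ q_C = 32.75 − 0.125q_D.
At q_D = 6: q_C = 32.75 − 0.125·6 = 32.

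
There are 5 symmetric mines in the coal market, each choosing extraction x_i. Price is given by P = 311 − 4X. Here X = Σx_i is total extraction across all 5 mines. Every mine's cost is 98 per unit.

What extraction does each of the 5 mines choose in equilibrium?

8.875

A representative mine's profit is π_i = x_i(311 − 4X) − 98x_i, with X = x_i + Σ_{j≠i} x_j.
First-order condition: 213 − 8x_i − 4Σ_{j≠i} x_j = 0.
With identical mines, set every x_j = x: then 213 − 8x − 16x = 0, i.e. x = 213/24 = 8.875.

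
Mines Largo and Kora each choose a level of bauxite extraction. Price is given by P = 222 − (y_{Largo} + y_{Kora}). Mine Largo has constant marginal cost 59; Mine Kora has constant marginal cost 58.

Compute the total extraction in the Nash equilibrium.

Mine Largo's profit: π = y_{Largo}(222 − (y_{Largo} + y_{Kora})) − 59y_{Largo}.
∂π/∂y_{Largo} = 163 − 2y_{Largo} − y_{Kora} = 0, so y_{Largo} = 81.5 − 0.5y_{Kora}.
By the same steps for Kora: y_{Kora} = 82 − 0.5y_{Largo}.
Plugging y_{Kora} into Largo's best response: y_{Largo} = 81.5 − 0.5(82 − 0.5y_{Largo}) ⇒ 0.75y_{Largo} = 40.5, so y_{Largo} = 54.
Then y_{Kora} = 82 − 0.5·54 = 55.
Total extraction: 54 + 55 = 109.

109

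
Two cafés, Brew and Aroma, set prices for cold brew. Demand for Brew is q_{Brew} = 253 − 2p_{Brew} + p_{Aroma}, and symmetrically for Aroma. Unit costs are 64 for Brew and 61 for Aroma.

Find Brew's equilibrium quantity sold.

Brew's profit: π = (p_{Brew} − 64)(253 − 2p_{Brew} + p_{Aroma}).
∂π/∂p_{Brew} = 381 − 4p_{Brew} + p_{Aroma} = 0 ⇒ p_{Brew} = 95.25 + 0.25p_{Aroma}.
Similarly p_{Aroma} = 93.75 + 0.25p_{Brew}.
Plugging p_{Aroma} into Brew's best response: p_{Brew} = 95.25 + 0.25(93.75 + 0.25p_{Brew}) ⇒ 0.9375p_{Brew} = 118.6875, so p_{Brew} = 126.6.
Then p_{Aroma} = 93.75 + 0.25·126.6 = 125.4.
q_{Brew} = 253 − 2·126.6 + 125.4 = 125.2.

125.2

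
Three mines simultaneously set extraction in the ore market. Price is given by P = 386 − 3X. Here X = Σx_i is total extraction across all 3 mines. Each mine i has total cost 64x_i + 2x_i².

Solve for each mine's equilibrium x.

20.125

A representative mine's profit is π_i = x_i(386 − 3X) − 64x_i − 2x_i², with X = x_i + Σ_{j≠i} x_j.
First-order condition: 322 − 10x_i − 3Σ_{j≠i} x_j = 0.
Imposing symmetry (x_j = x for all j) turns Σ_{j≠i} x_j into 2x, so 322 = 16x and x = 20.125.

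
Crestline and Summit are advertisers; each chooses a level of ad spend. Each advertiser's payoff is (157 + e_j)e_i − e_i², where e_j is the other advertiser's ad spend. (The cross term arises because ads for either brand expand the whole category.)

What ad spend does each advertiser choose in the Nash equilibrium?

157

Crestline's payoff is (157 + e_S)e_C − e_C².
∂π/∂e_C = 157 + e_S − 2e_C = 0, so e_C = 78.5 + 0.5e_S.
Setting e_C = e_S in the reaction function: e_C = 78.5 + 0.5e_C, so e_C = 78.5 / 0.5 = 157.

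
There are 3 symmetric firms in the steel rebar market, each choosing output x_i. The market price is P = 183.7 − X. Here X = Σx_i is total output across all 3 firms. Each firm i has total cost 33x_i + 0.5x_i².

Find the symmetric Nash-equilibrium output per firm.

A representative firm's profit is π_i = x_i(183.7 − X) − 33x_i − 0.5x_i², with X = x_i + Σ_{j≠i} x_j.
First-order condition: 150.7 − 3x_i − Σ_{j≠i} x_j = 0.
With identical firms, set every x_j = x: then 150.7 − 3x − 2x = 0, i.e. x = 150.7/5 = 30.14.

30.14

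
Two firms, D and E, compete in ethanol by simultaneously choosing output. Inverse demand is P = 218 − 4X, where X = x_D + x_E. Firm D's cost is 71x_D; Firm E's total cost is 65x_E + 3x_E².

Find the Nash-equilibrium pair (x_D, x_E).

15.0625, 6.625

Firm D's profit: π = x_D(218 − 4(x_D + x_E)) − 71x_D.
∂π/∂x_D = 147 − 8x_D − 4x_E = 0, so x_D = 18.375 − 0.5x_E.
For E: ∂π/∂x_E = 153 − 14x_E − 4x_D = 0 ⇒ x_E = 153/14 − (2/7)x_D.
Solving the two reaction functions simultaneously: (1 − (−0.5)(−2/7))x_D = 18.375 − 0.5·(153/14), so (6/7)x_D = 723/56 and x_D = 15.0625.
Then x_E = 153/14 − (2/7)·15.0625 = 6.625.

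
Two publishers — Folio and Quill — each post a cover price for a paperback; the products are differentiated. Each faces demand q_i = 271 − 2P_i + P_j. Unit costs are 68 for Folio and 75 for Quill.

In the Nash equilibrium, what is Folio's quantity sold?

137.2

Folio's profit: π = (P_{Folio} − 68)(271 − 2P_{Folio} + P_{Quill}).
∂π/∂P_{Folio} = 407 − 4P_{Folio} + P_{Quill} = 0 ⇒ P_{Folio} = 101.75 + 0.25P_{Quill}.
Similarly P_{Quill} = 105.25 + 0.25P_{Folio}.
Plugging P_{Quill} into Folio's best response: P_{Folio} = 101.75 + 0.25(105.25 + 0.25P_{Folio}) ⇒ 0.9375P_{Folio} = 128.0625, so P_{Folio} = 136.6.
Then P_{Quill} = 105.25 + 0.25·136.6 = 139.4.
q_{Folio} = 271 − 2·136.6 + 139.4 = 137.2.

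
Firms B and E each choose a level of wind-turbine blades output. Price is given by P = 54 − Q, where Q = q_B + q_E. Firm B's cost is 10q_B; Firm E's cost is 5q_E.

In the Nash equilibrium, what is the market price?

23

Firm B's profit: π = q_B(54 − (q_B + q_E)) − 10q_B.
∂π/∂q_B = 44 − 2q_B − q_E = 0, so q_B = 22 − 0.5q_E.
By the same steps for E: q_E = 24.5 − 0.5q_B.
Substituting the second reaction function into the first: q_B = 22 − 0.5(24.5 − 0.5q_B), which gives 0.75q_B = 9.75 ⇒ q_B = 13.
Then q_E = 24.5 − 0.5·13 = 18.
Equilibrium price: P = 54 − 31 = 23.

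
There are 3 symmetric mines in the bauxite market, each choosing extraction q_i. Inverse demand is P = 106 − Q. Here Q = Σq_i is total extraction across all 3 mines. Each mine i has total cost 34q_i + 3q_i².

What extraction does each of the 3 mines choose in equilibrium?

A representative mine's profit is π_i = q_i(106 − Q) − 34q_i − 3q_i², with Q = q_i + Σ_{j≠i} q_j.
First-order condition: 72 − 8q_i − Σ_{j≠i} q_j = 0.
Imposing symmetry (q_j = q for all j) turns Σ_{j≠i} q_j into 2q, so 72 = 10q and q = 7.2.

7.2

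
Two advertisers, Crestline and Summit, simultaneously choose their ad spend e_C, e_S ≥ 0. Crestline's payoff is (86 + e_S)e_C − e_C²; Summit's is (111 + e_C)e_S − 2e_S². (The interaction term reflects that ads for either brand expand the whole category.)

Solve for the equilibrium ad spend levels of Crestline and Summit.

65, 44

Expanding Crestline's payoff: 86e_C + e_Se_C − e_C².
∂π/∂e_C = 86 + e_S − 2e_C = 0, so e_C = 43 + 0.5e_S.
Likewise for Summit: e_S = 27.75 + 0.25e_C.
Substituting the second reaction function into the first: e_C = 43 + 0.5(27.75 + 0.25e_C), which gives 0.875e_C = 56.875 ⇒ e_C = 65.
Then e_S = 27.75 + 0.25·65 = 44.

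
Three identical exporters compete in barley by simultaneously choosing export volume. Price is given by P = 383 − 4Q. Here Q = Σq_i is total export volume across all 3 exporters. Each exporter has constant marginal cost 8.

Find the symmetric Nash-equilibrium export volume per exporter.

A representative exporter's profit is π_i = q_i(383 − 4Q) − 8q_i, with Q = q_i + Σ_{j≠i} q_j.
First-order condition: 375 − 8q_i − 4Σ_{j≠i} q_j = 0.
With identical exporters, set every q_j = q: then 375 − 8q − 8q = 0, i.e. q = 375/16 = 23.4375.

23.4375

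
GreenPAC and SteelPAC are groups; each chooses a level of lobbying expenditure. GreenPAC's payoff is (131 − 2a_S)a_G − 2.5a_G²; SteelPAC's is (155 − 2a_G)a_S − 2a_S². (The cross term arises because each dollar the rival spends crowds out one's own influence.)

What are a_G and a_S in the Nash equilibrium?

13.375, 32.0625

Expanding GreenPAC's payoff: 131a_G − 2a_Sa_G − 2.5a_G².
∂π/∂a_G = 131 − 2a_S − 5a_G = 0, so a_G = 26.2 − 0.4a_S.
Likewise for SteelPAC: a_S = 38.75 − 0.5a_G.
Solving the two reaction functions simultaneously: (1 − (−0.4)(−0.5))a_G = 26.2 − 0.4·38.75, so 0.8a_G = 10.7 and a_G = 13.375.
Then a_S = 38.75 − 0.5·13.375 = 32.0625.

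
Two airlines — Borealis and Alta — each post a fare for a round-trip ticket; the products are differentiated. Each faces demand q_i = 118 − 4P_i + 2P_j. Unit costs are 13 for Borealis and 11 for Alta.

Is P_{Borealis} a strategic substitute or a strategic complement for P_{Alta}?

Borealis's profit: π = (P_{Borealis} − 13)(118 − 4P_{Borealis} + 2P_{Alta}).
∂π/∂P_{Borealis} = 170 − 8P_{Borealis} + 2P_{Alta} = 0 ⇒ P_{Borealis} = 21.25 + 0.25P_{Alta}.
The best-response slope dP_{Borealis}/dP_{Alta} = 0.25 > 0: the reaction function is upward-sloping, so the choices are strategic complements.

strategic complements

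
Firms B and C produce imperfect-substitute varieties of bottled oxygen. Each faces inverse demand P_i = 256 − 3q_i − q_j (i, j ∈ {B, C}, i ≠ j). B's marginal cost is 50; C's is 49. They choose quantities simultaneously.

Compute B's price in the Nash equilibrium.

138.2

Firm B's profit: π = q_B(256 − 3q_B − q_C) − 50q_B.
∂π/∂q_B = 206 − 6q_B − q_C = 0 ⇒ q_B = 103/3 − (1/6)q_C.
Similarly q_C = 34.5 − (1/6)q_B.
Solving the two reaction functions simultaneously: (1 − (−1/6)(−1/6))q_B = 103/3 − (1/6)·34.5, so (35/36)q_B = 343/12 and q_B = 29.4.
Then q_C = 34.5 − (1/6)·29.4 = 29.6.
P_B = 256 − 3·29.4 − 29.6 = 138.2.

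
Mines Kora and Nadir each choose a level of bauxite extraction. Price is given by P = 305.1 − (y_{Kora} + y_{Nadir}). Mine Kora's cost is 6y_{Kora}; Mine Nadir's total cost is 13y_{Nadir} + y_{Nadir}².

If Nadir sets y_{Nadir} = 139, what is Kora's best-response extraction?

80.05

Mine Kora's profit: π = y_{Kora}(305.1 − (y_{Kora} + y_{Nadir})) − 6y_{Kora}.
∂π/∂y_{Kora} = 299.1 − 2y_{Kora} − y_{Nadir} = 0, so y_{Kora} = 149.55 − 0.5y_{Nadir}.
At y_{Nadir} = 139: y_{Kora} = 149.55 − 0.5·139 = 80.05.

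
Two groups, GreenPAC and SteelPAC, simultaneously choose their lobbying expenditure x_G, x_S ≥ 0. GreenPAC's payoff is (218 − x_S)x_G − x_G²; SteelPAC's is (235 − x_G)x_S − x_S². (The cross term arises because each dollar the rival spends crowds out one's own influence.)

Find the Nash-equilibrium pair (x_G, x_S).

Expanding GreenPAC's payoff: 218x_G − x_Sx_G − x_G².
∂π/∂x_G = 218 − x_S − 2x_G = 0, so x_G = 109 − 0.5x_S.
Likewise for SteelPAC: x_S = 117.5 − 0.5x_G.
Plugging x_S into GreenPAC's best response: x_G = 109 − 0.5(117.5 − 0.5x_G) ⇒ 0.75x_G = 50.25, so x_G = 67.
Then x_S = 117.5 − 0.5·67 = 84.

67, 84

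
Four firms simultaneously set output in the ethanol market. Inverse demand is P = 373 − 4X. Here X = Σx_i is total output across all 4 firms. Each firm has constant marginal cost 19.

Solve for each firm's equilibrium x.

17.7

A representative firm's profit is π_i = x_i(373 − 4X) − 19x_i, with X = x_i + Σ_{j≠i} x_j.
First-order condition: 354 − 8x_i − 4Σ_{j≠i} x_j = 0.
With identical firms, set every x_j = x: then 354 − 8x − 12x = 0, i.e. x = 354/20 = 17.7.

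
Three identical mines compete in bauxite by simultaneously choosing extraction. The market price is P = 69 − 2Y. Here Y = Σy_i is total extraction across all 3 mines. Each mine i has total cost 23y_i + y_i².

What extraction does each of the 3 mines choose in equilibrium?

4.6

A representative mine's profit is π_i = y_i(69 − 2Y) − 23y_i − y_i², with Y = y_i + Σ_{j≠i} y_j.
First-order condition: 46 − 6y_i − 2Σ_{j≠i} y_j = 0.
Imposing symmetry (y_j = y for all j) turns Σ_{j≠i} y_j into 2y, so 46 = 10y and y = 4.6.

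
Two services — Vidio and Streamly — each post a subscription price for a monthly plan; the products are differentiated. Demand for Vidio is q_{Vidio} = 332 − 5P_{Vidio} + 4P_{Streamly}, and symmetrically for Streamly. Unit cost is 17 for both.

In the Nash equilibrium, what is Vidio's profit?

Vidio's profit: π = (P_{Vidio} − 17)(332 − 5P_{Vidio} + 4P_{Streamly}).
∂π/∂P_{Vidio} = 417 − 10P_{Vidio} + 4P_{Streamly} = 0 ⇒ P_{Vidio} = 41.7 + 0.4P_{Streamly}.
The game is symmetric, so in equilibrium P_{Streamly} = P_{Vidio}: the reaction function gives 0.6P_{Vidio} = 41.7, hence P_{Vidio} = 69.5.
q_{Vidio} = 332 − 5·69.5 + 4·69.5 = 262.5.
Profit = (69.5 − 17)·262.5 = 13781.25.

13781.25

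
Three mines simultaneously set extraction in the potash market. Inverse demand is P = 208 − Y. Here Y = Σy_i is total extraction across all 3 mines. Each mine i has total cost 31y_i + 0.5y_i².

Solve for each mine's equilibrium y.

35.4

A representative mine's profit is π_i = y_i(208 − Y) − 31y_i − 0.5y_i², with Y = y_i + Σ_{j≠i} y_j.
First-order condition: 177 − 3y_i − Σ_{j≠i} y_j = 0.
Imposing symmetry (y_j = y for all j) turns Σ_{j≠i} y_j into 2y, so 177 = 5y and y = 35.4.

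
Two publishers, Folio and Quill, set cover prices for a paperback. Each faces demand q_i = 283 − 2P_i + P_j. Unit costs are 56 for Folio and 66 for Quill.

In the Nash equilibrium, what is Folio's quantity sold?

Folio's profit: π = (P_{Folio} − 56)(283 − 2P_{Folio} + P_{Quill}).
∂π/∂P_{Folio} = 395 − 4P_{Folio} + P_{Quill} = 0 ⇒ P_{Folio} = 98.75 + 0.25P_{Quill}.
Similarly P_{Quill} = 103.75 + 0.25P_{Folio}.
Solving the two reaction functions simultaneously: (1 − (0.25)(0.25))P_{Folio} = 98.75 + 0.25·103.75, so 0.9375P_{Folio} = 124.6875 and P_{Folio} = 133.
Then P_{Quill} = 103.75 + 0.25·133 = 137.
q_{Folio} = 283 − 2·133 + 137 = 154.

154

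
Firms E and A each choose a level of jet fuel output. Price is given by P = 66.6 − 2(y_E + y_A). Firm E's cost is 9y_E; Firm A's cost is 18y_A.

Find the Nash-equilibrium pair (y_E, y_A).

11.1, 6.6

Firm E's profit: π = y_E(66.6 − 2(y_E + y_A)) − 9y_E.
∂π/∂y_E = 57.6 − 4y_E − 2y_A = 0, so y_E = 14.4 − 0.5y_A.
By the same steps for A: y_A = 12.15 − 0.5y_E.
Solving the two reaction functions simultaneously: (1 − (−0.5)(−0.5))y_E = 14.4 − 0.5·12.15, so 0.75y_E = 8.325 and y_E = 11.1.
Then y_A = 12.15 − 0.5·11.1 = 6.6.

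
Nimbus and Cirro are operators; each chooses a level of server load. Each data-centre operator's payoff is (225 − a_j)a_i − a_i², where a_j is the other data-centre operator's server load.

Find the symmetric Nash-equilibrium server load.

75

Nimbus's payoff is (225 − a_C)a_N − a_N².
∂π/∂a_N = 225 − a_C − 2a_N = 0, so a_N = 112.5 − 0.5a_C.
By symmetry a_C = a_N; substituting into the reaction function, 1.5a_N = 112.5 and a_N = 75.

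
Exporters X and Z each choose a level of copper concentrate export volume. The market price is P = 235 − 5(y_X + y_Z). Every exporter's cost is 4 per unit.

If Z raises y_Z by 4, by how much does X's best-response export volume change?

Exporter X's profit: π = y_X(235 − 5(y_X + y_Z)) − 4y_X.
∂π/∂y_X = 231 − 10y_X − 5y_Z = 0, so y_X = 23.1 − 0.5y_Z.
The reaction-function slope is −0.5, so a 4-unit rise in y_Z moves y_X by −0.5 × 4 = −2. X's best response falls — the actions are strategic substitutes.

-2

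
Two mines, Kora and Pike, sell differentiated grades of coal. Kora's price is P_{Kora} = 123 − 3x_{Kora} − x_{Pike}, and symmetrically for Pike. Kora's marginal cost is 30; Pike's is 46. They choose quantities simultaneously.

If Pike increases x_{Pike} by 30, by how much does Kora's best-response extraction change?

Mine Kora's profit: π = x_{Kora}(123 − 3x_{Kora} − x_{Pike}) − 30x_{Kora}.
∂π/∂x_{Kora} = 93 − 6x_{Kora} − x_{Pike} = 0 ⇒ x_{Kora} = 15.5 − (1/6)x_{Pike}.
The reaction-function slope is −1/6, so a 30-unit rise in x_{Pike} moves x_{Kora} by −1/6 × 30 = −5. Kora's best response falls — the actions are strategic substitutes.

-5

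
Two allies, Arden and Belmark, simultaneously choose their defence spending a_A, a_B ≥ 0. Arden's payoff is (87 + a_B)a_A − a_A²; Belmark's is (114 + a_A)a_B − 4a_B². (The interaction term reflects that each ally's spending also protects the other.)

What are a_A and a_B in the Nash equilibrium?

54, 21

Expanding Arden's payoff: 87a_A + a_Ba_A − a_A².
∂π/∂a_A = 87 + a_B − 2a_A = 0, so a_A = 43.5 + 0.5a_B.
Likewise for Belmark: a_B = 14.25 + 0.125a_A.
Substituting the second reaction function into the first: a_A = 43.5 + 0.5(14.25 + 0.125a_A), which gives 0.9375a_A = 50.625 ⇒ a_A = 54.
Then a_B = 14.25 + 0.125·54 = 21.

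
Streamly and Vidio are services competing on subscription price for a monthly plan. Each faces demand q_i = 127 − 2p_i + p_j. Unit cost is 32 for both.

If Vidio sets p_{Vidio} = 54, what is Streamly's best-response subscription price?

Streamly's profit: π = (p_{Streamly} − 32)(127 − 2p_{Streamly} + p_{Vidio}).
∂π/∂p_{Streamly} = 191 − 4p_{Streamly} + p_{Vidio} = 0 ⇒ p_{Streamly} = 47.75 + 0.25p_{Vidio}.
At p_{Vidio} = 54: p_{Streamly} = 47.75 + 0.25·54 = 61.25.

61.25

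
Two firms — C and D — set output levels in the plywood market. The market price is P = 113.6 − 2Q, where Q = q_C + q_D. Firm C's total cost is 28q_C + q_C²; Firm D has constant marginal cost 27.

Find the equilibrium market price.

61.84

Firm C's profit: π = q_C(113.6 − 2(q_C + q_D)) − 28q_C − q_C².
∂π/∂q_C = 85.6 − 6q_C − 2q_D = 0, so q_C = 214/15 − (1/3)q_D.
For D: ∂π/∂q_D = 86.6 − 4q_D − 2q_C = 0 ⇒ q_D = 21.65 − 0.5q_C.
Substituting the second reaction function into the first: q_C = 214/15 − (1/3)(21.65 − 0.5q_C), which gives (5/6)q_C = 7.05 ⇒ q_C = 8.46.
Then q_D = 21.65 − 0.5·8.46 = 17.42.
Equilibrium price: P = 113.6 − 2·25.88 = 61.84.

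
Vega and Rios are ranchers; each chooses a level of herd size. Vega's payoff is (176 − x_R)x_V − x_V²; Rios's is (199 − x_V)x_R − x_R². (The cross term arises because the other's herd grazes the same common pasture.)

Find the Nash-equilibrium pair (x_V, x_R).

Expanding Vega's payoff: 176x_V − x_Rx_V − x_V².
∂π/∂x_V = 176 − x_R − 2x_V = 0, so x_V = 88 − 0.5x_R.
Likewise for Rios: x_R = 99.5 − 0.5x_V.
Plugging x_R into Vega's best response: x_V = 88 − 0.5(99.5 − 0.5x_V) ⇒ 0.75x_V = 38.25, so x_V = 51.
Then x_R = 99.5 − 0.5·51 = 74.

51, 74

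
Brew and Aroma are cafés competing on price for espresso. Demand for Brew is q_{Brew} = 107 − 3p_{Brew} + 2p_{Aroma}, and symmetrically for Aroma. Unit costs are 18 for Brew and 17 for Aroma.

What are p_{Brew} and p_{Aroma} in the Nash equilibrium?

Brew's profit: π = (p_{Brew} − 18)(107 − 3p_{Brew} + 2p_{Aroma}).
∂π/∂p_{Brew} = 161 − 6p_{Brew} + 2p_{Aroma} = 0 ⇒ p_{Brew} = 161/6 + (1/3)p_{Aroma}.
Similarly p_{Aroma} = 79/3 + (1/3)p_{Brew}.
Plugging p_{Aroma} into Brew's best response: p_{Brew} = 161/6 + (1/3)(79/3 + (1/3)p_{Brew}) ⇒ (8/9)p_{Brew} = 641/18, so p_{Brew} = 40.0625.
Then p_{Aroma} = 79/3 + (1/3)·40.0625 = 39.6875.

40.0625, 39.6875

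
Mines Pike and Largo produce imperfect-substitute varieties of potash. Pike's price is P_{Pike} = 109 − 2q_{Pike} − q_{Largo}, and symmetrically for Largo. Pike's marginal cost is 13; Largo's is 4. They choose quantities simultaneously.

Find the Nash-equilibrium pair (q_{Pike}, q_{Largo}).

Mine Pike's profit: π = q_{Pike}(109 − 2q_{Pike} − q_{Largo}) − 13q_{Pike}.
∂π/∂q_{Pike} = 96 − 4q_{Pike} − q_{Largo} = 0 ⇒ q_{Pike} = 24 − 0.25q_{Largo}.
Similarly q_{Largo} = 26.25 − 0.25q_{Pike}.
Solving the two reaction functions simultaneously: (1 − (−0.25)(−0.25))q_{Pike} = 24 − 0.25·26.25, so 0.9375q_{Pike} = 17.4375 and q_{Pike} = 18.6.
Then q_{Largo} = 26.25 − 0.25·18.6 = 21.6.

18.6, 21.6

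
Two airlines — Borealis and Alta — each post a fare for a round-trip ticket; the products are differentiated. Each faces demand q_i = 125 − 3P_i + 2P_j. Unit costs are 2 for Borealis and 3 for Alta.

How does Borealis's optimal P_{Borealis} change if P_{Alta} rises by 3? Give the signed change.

Borealis's profit: π = (P_{Borealis} − 2)(125 − 3P_{Borealis} + 2P_{Alta}).
∂π/∂P_{Borealis} = 131 − 6P_{Borealis} + 2P_{Alta} = 0 ⇒ P_{Borealis} = 131/6 + (1/3)P_{Alta}.
The reaction-function slope is 1/3, so a 3-unit rise in P_{Alta} moves P_{Borealis} by 1/3 × 3 = 1. Borealis's best response rises — the actions are strategic complements.

1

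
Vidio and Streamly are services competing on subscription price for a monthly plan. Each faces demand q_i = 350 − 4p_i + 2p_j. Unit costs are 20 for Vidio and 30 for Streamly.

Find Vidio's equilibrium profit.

Vidio's profit: π = (p_{Vidio} − 20)(350 − 4p_{Vidio} + 2p_{Streamly}).
∂π/∂p_{Vidio} = 430 − 8p_{Vidio} + 2p_{Streamly} = 0 ⇒ p_{Vidio} = 53.75 + 0.25p_{Streamly}.
Similarly p_{Streamly} = 58.75 + 0.25p_{Vidio}.
Solving the two reaction functions simultaneously: (1 − (0.25)(0.25))p_{Vidio} = 53.75 + 0.25·58.75, so 0.9375p_{Vidio} = 68.4375 and p_{Vidio} = 73.
Then p_{Streamly} = 58.75 + 0.25·73 = 77.
q_{Vidio} = 350 − 4·73 + 2·77 = 212.
Profit = (73 − 20)·212 = 11236.

11236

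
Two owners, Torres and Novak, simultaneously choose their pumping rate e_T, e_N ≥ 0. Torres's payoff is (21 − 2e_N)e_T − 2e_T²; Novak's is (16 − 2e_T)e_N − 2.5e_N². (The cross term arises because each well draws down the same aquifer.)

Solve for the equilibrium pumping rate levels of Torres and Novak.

4.5625, 1.375

Expanding Torres's payoff: 21e_T − 2e_Ne_T − 2e_T².
∂π/∂e_T = 21 − 2e_N − 4e_T = 0, so e_T = 5.25 − 0.5e_N.
Likewise for Novak: e_N = 3.2 − 0.4e_T.
Plugging e_N into Torres's best response: e_T = 5.25 − 0.5(3.2 − 0.4e_T) ⇒ 0.8e_T = 3.65, so e_T = 4.5625.
Then e_N = 3.2 − 0.4·4.5625 = 1.375.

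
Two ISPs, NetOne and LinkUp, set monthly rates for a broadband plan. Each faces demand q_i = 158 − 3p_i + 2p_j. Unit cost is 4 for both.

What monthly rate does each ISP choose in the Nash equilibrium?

NetOne's profit: π = (p_{NetOne} − 4)(158 − 3p_{NetOne} + 2p_{LinkUp}).
∂π/∂p_{NetOne} = 170 − 6p_{NetOne} + 2p_{LinkUp} = 0 ⇒ p_{NetOne} = 85/3 + (1/3)p_{LinkUp}.
The game is symmetric, so in equilibrium p_{LinkUp} = p_{NetOne}: the reaction function gives (2/3)p_{NetOne} = 85/3, hence p_{NetOne} = 42.5.

42.5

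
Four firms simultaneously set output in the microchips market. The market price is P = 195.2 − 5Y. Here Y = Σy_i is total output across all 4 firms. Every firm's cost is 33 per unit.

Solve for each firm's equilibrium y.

6.488

A representative firm's profit is π_i = y_i(195.2 − 5Y) − 33y_i, with Y = y_i + Σ_{j≠i} y_j.
First-order condition: 162.2 − 10y_i − 5Σ_{j≠i} y_j = 0.
In a symmetric equilibrium every firm chooses the same y, so Σ_{j≠i} y_j = 3y. The condition becomes 162.2 − 25y = 0, giving y = 162.2/25 = 6.488.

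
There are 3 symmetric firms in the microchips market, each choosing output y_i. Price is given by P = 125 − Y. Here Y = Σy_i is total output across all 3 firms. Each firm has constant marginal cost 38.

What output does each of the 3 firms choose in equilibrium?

21.75

A representative firm's profit is π_i = y_i(125 − Y) − 38y_i, with Y = y_i + Σ_{j≠i} y_j.
First-order condition: 87 − 2y_i − Σ_{j≠i} y_j = 0.
With identical firms, set every y_j = y: then 87 − 2y − 2y = 0, i.e. y = 87/4 = 21.75.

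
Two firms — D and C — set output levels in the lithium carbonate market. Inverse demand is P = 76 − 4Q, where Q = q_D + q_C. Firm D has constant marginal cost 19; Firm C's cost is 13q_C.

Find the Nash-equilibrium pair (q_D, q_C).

4.25, 5.75

Firm D's profit: π = q_D(76 − 4(q_D + q_C)) − 19q_D.
∂π/∂q_D = 57 − 8q_D − 4q_C = 0, so q_D = 7.125 − 0.5q_C.
By the same steps for C: q_C = 7.875 − 0.5q_D.
Solving the two reaction functions simultaneously: (1 − (−0.5)(−0.5))q_D = 7.125 − 0.5·7.875, so 0.75q_D = 3.1875 and q_D = 4.25.
Then q_C = 7.875 − 0.5·4.25 = 5.75.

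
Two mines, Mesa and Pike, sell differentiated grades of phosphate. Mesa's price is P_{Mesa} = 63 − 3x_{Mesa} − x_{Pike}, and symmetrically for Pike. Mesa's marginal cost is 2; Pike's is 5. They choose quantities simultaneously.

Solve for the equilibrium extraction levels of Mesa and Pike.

Mine Mesa's profit: π = x_{Mesa}(63 − 3x_{Mesa} − x_{Pike}) − 2x_{Mesa}.
∂π/∂x_{Mesa} = 61 − 6x_{Mesa} − x_{Pike} = 0 ⇒ x_{Mesa} = 61/6 − (1/6)x_{Pike}.
Similarly x_{Pike} = 29/3 − (1/6)x_{Mesa}.
Plugging x_{Pike} into Mesa's best response: x_{Mesa} = 61/6 − (1/6)(29/3 − (1/6)x_{Mesa}) ⇒ (35/36)x_{Mesa} = 77/9, so x_{Mesa} = 8.8.
Then x_{Pike} = 29/3 − (1/6)·8.8 = 8.2.

8.8, 8.2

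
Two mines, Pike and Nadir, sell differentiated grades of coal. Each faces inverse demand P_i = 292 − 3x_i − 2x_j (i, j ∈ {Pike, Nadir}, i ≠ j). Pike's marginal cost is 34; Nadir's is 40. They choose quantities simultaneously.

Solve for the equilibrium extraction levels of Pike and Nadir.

Mine Pike's profit: π = x_{Pike}(292 − 3x_{Pike} − 2x_{Nadir}) − 34x_{Pike}.
∂π/∂x_{Pike} = 258 − 6x_{Pike} − 2x_{Nadir} = 0 ⇒ x_{Pike} = 43 − (1/3)x_{Nadir}.
Similarly x_{Nadir} = 42 − (1/3)x_{Pike}.
Substituting the second reaction function into the first: x_{Pike} = 43 − (1/3)(42 − (1/3)x_{Pike}), which gives (8/9)x_{Pike} = 29 ⇒ x_{Pike} = 32.625.
Then x_{Nadir} = 42 − (1/3)·32.625 = 31.125.

32.625, 31.125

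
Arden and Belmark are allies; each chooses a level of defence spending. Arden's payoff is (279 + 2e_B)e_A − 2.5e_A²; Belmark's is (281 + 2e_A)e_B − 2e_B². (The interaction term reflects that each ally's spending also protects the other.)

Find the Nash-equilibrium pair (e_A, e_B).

104.875, 122.6875

Expanding Arden's payoff: 279e_A + 2e_Be_A − 2.5e_A².
∂π/∂e_A = 279 + 2e_B − 5e_A = 0, so e_A = 55.8 + 0.4e_B.
Likewise for Belmark: e_B = 70.25 + 0.5e_A.
Solving the two reaction functions simultaneously: (1 − (0.4)(0.5))e_A = 55.8 + 0.4·70.25, so 0.8e_A = 83.9 and e_A = 104.875.
Then e_B = 70.25 + 0.5·104.875 = 122.6875.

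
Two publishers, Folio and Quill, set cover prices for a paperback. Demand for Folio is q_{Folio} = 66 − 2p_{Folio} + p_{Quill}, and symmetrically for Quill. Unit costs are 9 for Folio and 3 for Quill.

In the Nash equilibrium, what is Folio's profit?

Folio's profit: π = (p_{Folio} − 9)(66 − 2p_{Folio} + p_{Quill}).
∂π/∂p_{Folio} = 84 − 4p_{Folio} + p_{Quill} = 0 ⇒ p_{Folio} = 21 + 0.25p_{Quill}.
Similarly p_{Quill} = 18 + 0.25p_{Folio}.
Substituting the second reaction function into the first: p_{Folio} = 21 + 0.25(18 + 0.25p_{Folio}), which gives 0.9375p_{Folio} = 25.5 ⇒ p_{Folio} = 27.2.
Then p_{Quill} = 18 + 0.25·27.2 = 24.8.
q_{Folio} = 66 − 2·27.2 + 24.8 = 36.4.
Profit = (27.2 − 9)·36.4 = 662.48.

662.48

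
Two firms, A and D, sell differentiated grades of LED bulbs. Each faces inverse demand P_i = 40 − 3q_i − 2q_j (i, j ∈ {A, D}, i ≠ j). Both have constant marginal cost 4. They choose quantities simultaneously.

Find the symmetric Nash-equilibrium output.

Firm A's profit: π = q_A(40 − 3q_A − 2q_D) − 4q_A.
∂π/∂q_A = 36 − 6q_A − 2q_D = 0 ⇒ q_A = 6 − (1/3)q_D.
Setting q_A = q_D in the reaction function: q_A = 6 − (1/3)q_A, so q_A = 6 / (4/3) = 4.5.

4.5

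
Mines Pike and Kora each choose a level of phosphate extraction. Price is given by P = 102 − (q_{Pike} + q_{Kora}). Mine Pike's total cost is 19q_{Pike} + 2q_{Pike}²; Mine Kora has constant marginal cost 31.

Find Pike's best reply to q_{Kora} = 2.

Mine Pike's profit: π = q_{Pike}(102 − (q_{Pike} + q_{Kora})) − 19q_{Pike} − 2q_{Pike}².
∂π/∂q_{Pike} = 83 − 6q_{Pike} − q_{Kora} = 0, so q_{Pike} = 83/6 − (1/6)q_{Kora}.
At q_{Kora} = 2: q_{Pike} = 83/6 − (1/6)·2 = 13.5.

13.5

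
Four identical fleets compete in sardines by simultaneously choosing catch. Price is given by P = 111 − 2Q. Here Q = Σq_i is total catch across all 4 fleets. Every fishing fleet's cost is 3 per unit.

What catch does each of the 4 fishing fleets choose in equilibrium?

10.8

A representative fishing fleet's profit is π_i = q_i(111 − 2Q) − 3q_i, with Q = q_i + Σ_{j≠i} q_j.
First-order condition: 108 − 4q_i − 2Σ_{j≠i} q_j = 0.
Imposing symmetry (q_j = q for all j) turns Σ_{j≠i} q_j into 3q, so 108 = 10q and q = 10.8.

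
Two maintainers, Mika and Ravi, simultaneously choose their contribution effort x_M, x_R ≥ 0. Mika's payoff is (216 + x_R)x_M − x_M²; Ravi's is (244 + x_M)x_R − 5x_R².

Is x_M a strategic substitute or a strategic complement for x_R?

Expanding Mika's payoff: 216x_M + x_Rx_M − x_M².
∂π/∂x_M = 216 + x_R − 2x_M = 0, so x_M = 108 + 0.5x_R.
The best-response slope dx_M/dx_R = 0.5 > 0: the reaction function is upward-sloping, so the choices are strategic complements.

strategic complements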